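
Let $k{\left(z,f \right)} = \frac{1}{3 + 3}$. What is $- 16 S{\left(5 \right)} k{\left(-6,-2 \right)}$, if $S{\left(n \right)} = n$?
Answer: $- \frac{40}{3} \approx -13.333$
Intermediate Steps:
$k{\left(z,f \right)} = \frac{1}{6}$
$- 16 S{\left(5 \right)} k{\left(-6,-2 \right)} = \left(-16\right) 5 \cdot \frac{1}{6} = \left(-80\right) \frac{1}{6} = - \frac{40}{3}$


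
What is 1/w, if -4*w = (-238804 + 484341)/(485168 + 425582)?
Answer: -3643000/245537 ≈ -14.837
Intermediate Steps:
w = -245537/3643000 (w = -(-238804 + 484341)/(4*(485168 + 425582)) = -245537/(4*910750) = -¼*245537/910750 = -245537/3643000 ≈ -0.067400)
1/w = 1/(-245537/3643000) = -3643000/245537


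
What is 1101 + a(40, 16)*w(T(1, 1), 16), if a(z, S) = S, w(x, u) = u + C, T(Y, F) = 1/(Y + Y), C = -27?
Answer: 925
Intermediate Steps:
T(Y, F) = 1/(2*Y)
w(x, u) = -27 + u (w(x, u) = u - 27 = -27 + u)
1101 + a(40, 16)*w(T(1, 1), 16) = 1101 + 16*(-27 + 16) = 1101 + 16*(-11) = 1101 - 176 = 925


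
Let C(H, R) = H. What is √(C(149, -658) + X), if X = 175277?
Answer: √175426 ≈ 418.84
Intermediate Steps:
√(C(149, -658) + X) = √(149 + 175277) = √175426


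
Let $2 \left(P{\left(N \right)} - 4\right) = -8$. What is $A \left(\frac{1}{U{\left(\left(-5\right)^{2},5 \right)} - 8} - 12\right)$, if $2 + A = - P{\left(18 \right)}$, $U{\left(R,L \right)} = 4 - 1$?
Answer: $\frac{122}{5} \approx 24.4$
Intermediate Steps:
$P{\left(N \right)} = 0$ ($P{\left(N \right)} = 4 + \frac{1}{2} \left(-8\right) = 4 - 4 = 0$)
$U{\left(R,L \right)} = 3$
$A = -2$ ($A = -2 - 0 = -2 + 0 = -2$)
$A \left(\frac{1}{U{\left(\left(-5\right)^{2},5 \right)} - 8} - 12\right) = - 2 \left(\frac{1}{3 - 8} - 12\right) = - 2 \left(\frac{1}{-5} - 12\right) = - 2 \left(- \frac{1}{5} - 12\right) = \left(-2\right) \left(- \frac{61}{5}\right) = \frac{122}{5}$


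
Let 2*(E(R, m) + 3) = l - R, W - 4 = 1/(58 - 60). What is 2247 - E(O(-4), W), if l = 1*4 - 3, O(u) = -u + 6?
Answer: 4509/2 ≈ 2254.5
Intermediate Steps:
O(u) = 6 - u
W = 7/2 (W = 4 + 1/(58 - 60) = 4 + 1/(-2) = 4 - ½ = 7/2 ≈ 3.5000)
l = 1 (l = 4 - 3 = 1)
E(R, m) = -5/2 - R/2 (E(R, m) = -3 + (1 - R)/2 = -3 + (½ - R/2) = -5/2 - R/2)
2247 - E(O(-4), W) = 2247 - (-5/2 - (6 - 1*(-4))/2) = 2247 - (-5/2 - (6 + 4)/2) = 2247 - (-5/2 - ½*10) = 2247 - (-5/2 - 5) = 2247 - 1*(-15/2) = 2247 + 15/2 = 4509/2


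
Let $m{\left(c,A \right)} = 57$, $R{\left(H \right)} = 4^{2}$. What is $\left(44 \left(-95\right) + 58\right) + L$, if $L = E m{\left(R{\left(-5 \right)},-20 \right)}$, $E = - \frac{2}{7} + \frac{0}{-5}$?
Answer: $- \frac{28968}{7} \approx -4138.3$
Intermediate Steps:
$R{\left(H \right)} = 16$
$E = - \frac{2}{7}$ ($E = \left(-2\right) \frac{1}{7} + 0 \left(- \frac{1}{5}\right) = - \frac{2}{7} + 0 = - \frac{2}{7} \approx -0.28571$)
$L = - \frac{114}{7}$ ($L = \left(- \frac{2}{7}\right) 57 = - \frac{114}{7} \approx -16.286$)
$\left(44 \left(-95\right) + 58\right) + L = \left(44 \left(-95\right) + 58\right) - \frac{114}{7} = \left(-4180 + 58\right) - \frac{114}{7} = -4122 - \frac{114}{7} = - \frac{28968}{7}$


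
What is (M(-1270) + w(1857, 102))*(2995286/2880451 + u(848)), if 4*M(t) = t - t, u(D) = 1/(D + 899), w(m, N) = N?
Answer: 76290828498/718878271 ≈ 106.12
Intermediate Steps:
u(D) = 1/(899 + D)
M(t) = 0 (M(t) = (t - t)/4 = (¼)*0 = 0)
(M(-1270) + w(1857, 102))*(2995286/2880451 + u(848)) = (0 + 102)*(2995286/2880451 + 1/(899 + 848)) = 102*(2995286*(1/2880451) + 1/1747) = 102*(427898/411493 + 1/1747) = 102*(747949299/718878271) = 76290828498/718878271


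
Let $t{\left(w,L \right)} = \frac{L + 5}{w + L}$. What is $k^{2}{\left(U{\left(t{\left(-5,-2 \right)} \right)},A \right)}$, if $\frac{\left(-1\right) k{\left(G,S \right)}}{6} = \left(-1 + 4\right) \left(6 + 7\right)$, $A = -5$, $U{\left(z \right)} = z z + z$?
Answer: $54756$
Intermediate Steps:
$t{\left(w,L \right)} = \frac{5 + L}{L + w}$
$U{\left(z \right)} = z + z^{2}$ ($U{\left(z \right)} = z^{2} + z = z + z^{2}$)
$k{\left(G,S \right)} = -234$ ($k{\left(G,S \right)} = - 6 \left(-1 + 4\right) \left(6 + 7\right) = - 6 \cdot 3 \cdot 13 = \left(-6\right) 39 = -234$)
$k^{2}{\left(U{\left(t{\left(-5,-2 \right)} \right)},A \right)} = \left(-234\right)^{2} = 54756$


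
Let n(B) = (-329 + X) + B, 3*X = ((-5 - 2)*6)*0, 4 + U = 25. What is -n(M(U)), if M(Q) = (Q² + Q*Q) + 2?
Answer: -555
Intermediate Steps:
U = 21 (U = -4 + 25 = 21)
M(Q) = 2 + 2*Q² (M(Q) = (Q² + Q²) + 2 = 2*Q² + 2 = 2 + 2*Q²)
X = 0 (X = (((-5 - 2)*6)*0)/3 = (-7*6*0)/3 = (-42*0)/3 = (⅓)*0 = 0)
n(B) = -329 + B (n(B) = (-329 + 0) + B = -329 + B)
-n(M(U)) = -(-329 + (2 + 2*21²)) = -(-329 + (2 + 2*441)) = -(-329 + (2 + 882)) = -(-329 + 884) = -1*555 = -555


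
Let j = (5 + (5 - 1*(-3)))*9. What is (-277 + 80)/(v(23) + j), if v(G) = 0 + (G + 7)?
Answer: -197/147 ≈ -1.3401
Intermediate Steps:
v(G) = 7 + G (v(G) = 0 + (7 + G) = 7 + G)
j = 117 (j = (5 + (5 + 3))*9 = (5 + 8)*9 = 13*9 = 117)
(-277 + 80)/(v(23) + j) = (-277 + 80)/((7 + 23) + 117) = -197/(30 + 117) = -197/147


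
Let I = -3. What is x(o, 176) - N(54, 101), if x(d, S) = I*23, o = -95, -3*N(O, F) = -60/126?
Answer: -4357/63 ≈ -69.159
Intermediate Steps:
N(O, F) = 10/63 (N(O, F) = -(-20)/126 = -⅓*(-10/21) = 10/63)
x(d, S) = -69 (x(d, S) = -3*23 = -69)
x(o, 176) - N(54, 101) = -69 - 1*10/63 = -69 - 10/63 = -4357/63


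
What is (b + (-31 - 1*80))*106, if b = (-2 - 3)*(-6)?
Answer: -8586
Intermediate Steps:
b = 30 (b = -5*(-6) = 30)
(b + (-31 - 1*80))*106 = (30 + (-31 - 1*80))*106 = (30 + (-31 - 80))*106 = (30 - 111)*106 = -81*106 = -8586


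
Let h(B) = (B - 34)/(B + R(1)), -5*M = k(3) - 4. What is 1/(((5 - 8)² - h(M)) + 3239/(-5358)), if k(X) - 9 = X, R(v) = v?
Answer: -1786/90975 ≈ -0.019632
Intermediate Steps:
k(X) = 9 + X
M = -8/5 (M = -((9 + 3) - 4)/5 = -(12 - 4)/5 = -⅕*8 = -8/5 ≈ -1.6000)
h(B) = (-34 + B)/(1 + B) (h(B) = (B - 34)/(B + 1) = (-34 + B)/(1 + B))
1/(((5 - 8)² - h(M)) + 3239/(-5358)) = 1/(((5 - 8)² - (-34 - 8/5)/(1 - 8/5)) + 3239/(-5358)) = 1/(((-3)² - (-178)/((-⅗)*5)) + 3239*(-1/5358)) = 1/((9 - (-5)*(-178)/(3*5)) - 3239/5358) = 1/((9 - 1*178/3) - 3239/5358) = 1/((9 - 178/3) - 3239/5358) = 1/(-151/3 - 3239/5358) = 1/(-90975/1786) = -1786/90975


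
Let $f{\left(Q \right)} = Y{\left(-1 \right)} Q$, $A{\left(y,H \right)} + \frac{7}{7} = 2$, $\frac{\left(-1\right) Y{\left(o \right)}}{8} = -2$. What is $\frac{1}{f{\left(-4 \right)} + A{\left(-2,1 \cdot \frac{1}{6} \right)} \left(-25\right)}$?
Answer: $- \frac{1}{89} \approx -0.011236$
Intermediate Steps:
$Y{\left(o \right)} = 16$ ($Y{\left(o \right)} = \left(-8\right) \left(-2\right) = 16$)
$A{\left(y,H \right)} = 1$ ($A{\left(y,H \right)} = -1 + 2 = 1$)
$f{\left(Q \right)} = 16 Q$
$\frac{1}{f{\left(-4 \right)} + A{\left(-2,1 \cdot \frac{1}{6} \right)} \left(-25\right)} = \frac{1}{16 \left(-4\right) + 1 \left(-25\right)} = \frac{1}{-64 - 25} = \frac{1}{-89} = - \frac{1}{89}$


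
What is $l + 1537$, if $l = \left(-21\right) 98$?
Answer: $-521$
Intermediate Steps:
$l = -2058$
$l + 1537 = -2058 + 1537 = -521$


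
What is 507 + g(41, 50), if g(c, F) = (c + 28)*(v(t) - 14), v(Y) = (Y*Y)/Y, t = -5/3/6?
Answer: -2869/6 ≈ -478.17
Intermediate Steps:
t = -5/18 (t = -5*⅓*(⅙) = -5/3*⅙ = -5/18 ≈ -0.27778)
v(Y) = Y (v(Y) = Y²/Y = Y)
g(c, F) = -3598/9 - 257*c/18 (g(c, F) = (c + 28)*(-5/18 - 14) = (28 + c)*(-257/18) = -3598/9 - 257*c/18)
507 + g(41, 50) = 507 + (-3598/9 - 257/18*41) = 507 + (-3598/9 - 10537/18) = 507 - 5911/6 = -2869/6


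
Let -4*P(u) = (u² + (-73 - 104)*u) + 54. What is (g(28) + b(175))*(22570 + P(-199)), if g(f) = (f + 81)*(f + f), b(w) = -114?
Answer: 23064495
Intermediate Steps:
g(f) = 2*f*(81 + f) (g(f) = (81 + f)*(2*f) = 2*f*(81 + f))
P(u) = -27/2 - u²/4 + 177*u/4 (P(u) = -((u² + (-73 - 104)*u) + 54)/4 = -((u² - 177*u) + 54)/4 = -(54 + u² - 177*u)/4 = -27/2 - u²/4 + 177*u/4)
(g(28) + b(175))*(22570 + P(-199)) = (2*28*(81 + 28) - 114)*(22570 + (-27/2 - ¼*(-199)² + (177/4)*(-199))) = (2*28*109 - 114)*(22570 + (-27/2 - ¼*39601 - 35223/4)) = (6104 - 114)*(22570 + (-27/2 - 39601/4 - 35223/4)) = 5990*(22570 - 37439/2) = 5990*(7701/2) = 23064495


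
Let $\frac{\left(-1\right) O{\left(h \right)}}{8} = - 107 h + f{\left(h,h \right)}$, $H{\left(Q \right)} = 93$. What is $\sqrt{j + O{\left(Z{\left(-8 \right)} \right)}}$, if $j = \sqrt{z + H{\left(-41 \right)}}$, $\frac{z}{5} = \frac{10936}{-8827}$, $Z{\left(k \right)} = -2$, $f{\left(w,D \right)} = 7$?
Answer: $\frac{\sqrt{-137755362472 + 8827 \sqrt{6763521037}}}{8827} \approx 41.937 i$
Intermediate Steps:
$z = - \frac{54680}{8827}$ ($z = 5 \frac{10936}{-8827} = 5 \cdot 10936 \left(- \frac{1}{8827}\right) = 5 \left(- \frac{10936}{8827}\right) = - \frac{54680}{8827} \approx -6.1946$)
$O{\left(h \right)} = -56 + 856 h$ ($O{\left(h \right)} = - 8 \left(- 107 h + 7\right) = - 8 \left(7 - 107 h\right) = -56 + 856 h$)
$j = \frac{\sqrt{6763521037}}{8827}$ ($j = \sqrt{- \frac{54680}{8827} + 93} = \sqrt{\frac{766231}{8827}} = \frac{\sqrt{6763521037}}{8827} \approx 9.3169$)
$\sqrt{j + O{\left(Z{\left(-8 \right)} \right)}} = \sqrt{\frac{\sqrt{6763521037}}{8827} + \left(-56 + 856 \left(-2\right)\right)} = \sqrt{\frac{\sqrt{6763521037}}{8827} - 1768} = \sqrt{-1768 + \frac{\sqrt{6763521037}}{8827}}$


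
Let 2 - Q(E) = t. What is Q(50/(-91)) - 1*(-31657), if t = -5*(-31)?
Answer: 31504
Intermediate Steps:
t = 155
Q(E) = -153 (Q(E) = 2 - 1*155 = 2 - 155 = -153)
Q(50/(-91)) - 1*(-31657) = -153 - 1*(-31657) = -153 + 31657 = 31504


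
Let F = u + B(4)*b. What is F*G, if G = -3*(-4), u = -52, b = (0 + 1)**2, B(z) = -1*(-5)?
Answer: -564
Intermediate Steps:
B(z) = 5
b = 1 (b = 1**2 = 1)
G = 12
F = -47 (F = -52 + 5*1 = -52 + 5 = -47)
F*G = -47*12 = -564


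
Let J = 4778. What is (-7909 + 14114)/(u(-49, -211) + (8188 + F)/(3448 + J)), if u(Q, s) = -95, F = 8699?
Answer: -17014110/254861 ≈ -66.758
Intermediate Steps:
(-7909 + 14114)/(u(-49, -211) + (8188 + F)/(3448 + J)) = (-7909 + 14114)/(-95 + (8188 + 8699)/(3448 + 4778)) = 6205/(-95 + 16887/8226) = 6205/(-95 + 16887*(1/8226)) = 6205/(-95 + 5629/2742) = 6205/(-254861/2742) = 6205*(-2742/254861) = -17014110/254861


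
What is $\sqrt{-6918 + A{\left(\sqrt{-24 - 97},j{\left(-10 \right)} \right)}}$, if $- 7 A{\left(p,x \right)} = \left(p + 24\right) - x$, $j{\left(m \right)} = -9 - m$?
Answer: $\frac{\sqrt{-339143 - 77 i}}{7} \approx 0.0094443 - 83.194 i$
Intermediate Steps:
$A{\left(p,x \right)} = - \frac{24}{7} - \frac{p}{7} + \frac{x}{7}$ ($A{\left(p,x \right)} = - \frac{\left(p + 24\right) - x}{7} = - \frac{\left(24 + p\right) - x}{7} = - \frac{24 + p - x}{7} = - \frac{24}{7} - \frac{p}{7} + \frac{x}{7}$)
$\sqrt{-6918 + A{\left(\sqrt{-24 - 97},j{\left(-10 \right)} \right)}} = \sqrt{-6918 - \left(\frac{24}{7} - \frac{-9 - -10}{7} + \frac{\sqrt{-24 - 97}}{7}\right)} = \sqrt{-6918 - \left(\frac{24}{7} - \frac{-9 + 10}{7} + \frac{11 i}{7}\right)} = \sqrt{-6918 - \left(\frac{23}{7} + \frac{1}{7} \cdot 11 i\right)} = \sqrt{-6918 - \left(\frac{23}{7} + \frac{11 i}{7}\right)} = \sqrt{- \frac{48449}{7} - \frac{11 i}{7}}$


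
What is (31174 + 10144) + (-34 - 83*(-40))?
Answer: 44604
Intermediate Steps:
(31174 + 10144) + (-34 - 83*(-40)) = 41318 + (-34 + 3320) = 41318 + 3286 = 44604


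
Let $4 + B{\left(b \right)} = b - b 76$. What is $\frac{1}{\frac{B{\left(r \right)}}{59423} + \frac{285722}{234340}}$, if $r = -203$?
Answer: $\frac{6962592910}{10272673773} \approx 0.67778$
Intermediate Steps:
$B{\left(b \right)} = -4 - 75 b$ ($B{\left(b \right)} = -4 + \left(b - b 76\right) = -4 + \left(b - 76 b\right) = -4 - 75 b$)
$\frac{1}{\frac{B{\left(r \right)}}{59423} + \frac{285722}{234340}} = \frac{1}{\frac{-4 - -15225}{59423} + \frac{285722}{234340}} = \frac{1}{\left(-4 + 15225\right) \frac{1}{59423} + 285722 \cdot \frac{1}{234340}} = \frac{1}{15221 \cdot \frac{1}{59423} + \frac{142861}{117170}} = \frac{1}{\frac{15221}{59423} + \frac{142861}{117170}} = \frac{1}{\frac{10272673773}{6962592910}} = \frac{6962592910}{10272673773}$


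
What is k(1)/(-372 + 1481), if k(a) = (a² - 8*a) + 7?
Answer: 0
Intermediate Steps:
k(a) = 7 + a² - 8*a
k(1)/(-372 + 1481) = (7 + 1² - 8*1)/(-372 + 1481) = (7 + 1 - 8)/1109 = 0*(1/1109) = 0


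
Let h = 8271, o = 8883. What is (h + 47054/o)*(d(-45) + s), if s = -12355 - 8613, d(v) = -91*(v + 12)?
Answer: -188679586265/1269 ≈ -1.4868e+8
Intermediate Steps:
d(v) = -1092 - 91*v (d(v) = -91*(12 + v) = -1092 - 91*v)
s = -20968
(h + 47054/o)*(d(-45) + s) = (8271 + 47054/8883)*((-1092 - 91*(-45)) - 20968) = (8271 + 47054*(1/8883))*((-1092 + 4095) - 20968) = (8271 + 6722/1269)*(3003 - 20968) = (10502621/1269)*(-17965) = -188679586265/1269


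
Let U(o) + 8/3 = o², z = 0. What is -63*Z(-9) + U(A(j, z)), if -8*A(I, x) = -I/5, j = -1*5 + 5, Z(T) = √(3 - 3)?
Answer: -8/3 ≈ -2.6667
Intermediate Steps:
Z(T) = 0 (Z(T) = √0 = 0)
j = 0 (j = -5 + 5 = 0)
A(I, x) = I/40 (A(I, x) = -(-1)*I/5/8 = -(-1)*I/40 = I/40)
U(o) = -8/3 + o²
-63*Z(-9) + U(A(j, z)) = -63*0 + (-8/3 + ((1/40)*0)²) = 0 + (-8/3 + 0²) = 0 + (-8/3 + 0) = 0 - 8/3 = -8/3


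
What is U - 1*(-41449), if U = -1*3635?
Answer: 37814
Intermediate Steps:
U = -3635
U - 1*(-41449) = -3635 - 1*(-41449) = -3635 + 41449 = 37814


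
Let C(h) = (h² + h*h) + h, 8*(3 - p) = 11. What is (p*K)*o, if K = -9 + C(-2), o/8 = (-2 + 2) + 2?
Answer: -78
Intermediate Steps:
p = 13/8 (p = 3 - ⅛*11 = 3 - 11/8 = 13/8 ≈ 1.6250)
C(h) = h + 2*h² (C(h) = (h² + h²) + h = 2*h² + h = h + 2*h²)
o = 16 (o = 8*((-2 + 2) + 2) = 8*(0 + 2) = 8*2 = 16)
K = -3 (K = -9 - 2*(1 + 2*(-2)) = -9 - 2*(1 - 4) = -9 - 2*(-3) = -9 + 6 = -3)
(p*K)*o = ((13/8)*(-3))*16 = -39/8*16 = -78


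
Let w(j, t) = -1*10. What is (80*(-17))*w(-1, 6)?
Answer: 13600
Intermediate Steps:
w(j, t) = -10
(80*(-17))*w(-1, 6) = (80*(-17))*(-10) = -1360*(-10) = 13600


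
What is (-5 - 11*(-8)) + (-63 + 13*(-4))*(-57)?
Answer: 6638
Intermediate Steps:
(-5 - 11*(-8)) + (-63 + 13*(-4))*(-57) = (-5 + 88) + (-63 - 52)*(-57) = 83 - 115*(-57) = 83 + 6555 = 6638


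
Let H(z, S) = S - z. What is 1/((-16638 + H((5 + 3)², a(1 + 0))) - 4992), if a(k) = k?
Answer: -1/21693 ≈ -4.6098e-5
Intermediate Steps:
1/((-16638 + H((5 + 3)², a(1 + 0))) - 4992) = 1/((-16638 + ((1 + 0) - (5 + 3)²)) - 4992) = 1/((-16638 + (1 - 1*8²)) - 4992) = 1/((-16638 + (1 - 1*64)) - 4992) = 1/((-16638 + (1 - 64)) - 4992) = 1/((-16638 - 63) - 4992) = 1/(-16701 - 4992) = 1/(-21693) = -1/21693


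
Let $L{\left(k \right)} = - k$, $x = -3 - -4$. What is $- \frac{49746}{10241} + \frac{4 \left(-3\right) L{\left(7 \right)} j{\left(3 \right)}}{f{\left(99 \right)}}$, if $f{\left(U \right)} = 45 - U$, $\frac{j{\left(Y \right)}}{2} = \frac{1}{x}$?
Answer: $- \frac{734462}{92169} \approx -7.9686$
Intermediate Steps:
$x = 1$ ($x = -3 + 4 = 1$)
$j{\left(Y \right)} = 2$ ($j{\left(Y \right)} = \frac{2}{1} = 2 \cdot 1 = 2$)
$- \frac{49746}{10241} + \frac{4 \left(-3\right) L{\left(7 \right)} j{\left(3 \right)}}{f{\left(99 \right)}} = - \frac{49746}{10241} + \frac{4 \left(-3\right) \left(\left(-1\right) 7\right) 2}{45 - 99} = \left(-49746\right) \frac{1}{10241} + \frac{\left(-12\right) \left(-7\right) 2}{45 - 99} = - \frac{49746}{10241} + \frac{84 \cdot 2}{-54} = - \frac{49746}{10241} + 168 \left(- \frac{1}{54}\right) = - \frac{49746}{10241} - \frac{28}{9} = - \frac{734462}{92169}$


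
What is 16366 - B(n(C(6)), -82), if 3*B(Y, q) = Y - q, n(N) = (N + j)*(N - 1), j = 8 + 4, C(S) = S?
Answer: 48926/3 ≈ 16309.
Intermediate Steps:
j = 12
n(N) = (-1 + N)*(12 + N) (n(N) = (N + 12)*(N - 1) = (12 + N)*(-1 + N) = (-1 + N)*(12 + N))
B(Y, q) = -q/3 + Y/3 (B(Y, q) = (Y - q)/3 = -q/3 + Y/3)
16366 - B(n(C(6)), -82) = 16366 - (-⅓*(-82) + (-12 + 6² + 11*6)/3) = 16366 - (82/3 + (-12 + 36 + 66)/3) = 16366 - (82/3 + (⅓)*90) = 16366 - (82/3 + 30) = 16366 - 1*172/3 = 16366 - 172/3 = 48926/3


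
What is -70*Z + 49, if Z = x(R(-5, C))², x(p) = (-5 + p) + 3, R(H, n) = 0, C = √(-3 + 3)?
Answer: -231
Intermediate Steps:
C = 0 (C = √0 = 0)
x(p) = -2 + p
Z = 4 (Z = (-2 + 0)² = (-2)² = 4)
-70*Z + 49 = -70*4 + 49 = -280 + 49 = -231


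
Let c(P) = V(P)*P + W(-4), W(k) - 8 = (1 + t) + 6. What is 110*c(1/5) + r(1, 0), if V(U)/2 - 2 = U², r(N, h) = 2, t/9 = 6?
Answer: 192044/25 ≈ 7681.8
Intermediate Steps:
t = 54 (t = 9*6 = 54)
W(k) = 69 (W(k) = 8 + ((1 + 54) + 6) = 8 + (55 + 6) = 8 + 61 = 69)
V(U) = 4 + 2*U²
c(P) = 69 + P*(4 + 2*P²) (c(P) = (4 + 2*P²)*P + 69 = P*(4 + 2*P²) + 69 = 69 + P*(4 + 2*P²))
110*c(1/5) + r(1, 0) = 110*(69 + 2*(2 + (1/5)²)/5) + 2 = 110*(69 + 2*(⅕)*(2 + (⅕)²)) + 2 = 110*(69 + 2*(⅕)*(2 + 1/25)) + 2 = 110*(69 + 2*(⅕)*(51/25)) + 2 = 110*(69 + 102/125) + 2 = 110*(8727/125) + 2 = 191994/25 + 2 = 192044/25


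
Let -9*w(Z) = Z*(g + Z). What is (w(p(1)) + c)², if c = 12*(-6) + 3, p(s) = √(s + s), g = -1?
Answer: 129377/27 - 1246*√2/81 ≈ 4770.0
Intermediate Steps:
p(s) = √2*√s (p(s) = √(2*s) = √2*√s)
w(Z) = -Z*(-1 + Z)/9
c = -69 (c = -72 + 3 = -69)
(w(p(1)) + c)² = ((√2*√1)*(1 - √2*√1)/9 - 69)² = ((√2*1)*(1 - √2)/9 - 69)² = (√2*(1 - √2)/9 - 69)² = (-69 + √2*(1 - √2)/9)²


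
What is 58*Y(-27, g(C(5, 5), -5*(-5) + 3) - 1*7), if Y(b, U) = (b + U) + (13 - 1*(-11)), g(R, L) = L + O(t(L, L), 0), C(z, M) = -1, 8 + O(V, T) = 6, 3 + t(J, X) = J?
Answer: 928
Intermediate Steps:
t(J, X) = -3 + J
O(V, T) = -2 (O(V, T) = -8 + 6 = -2)
g(R, L) = -2 + L (g(R, L) = L - 2 = -2 + L)
Y(b, U) = 24 + U + b (Y(b, U) = (U + b) + (13 + 11) = (U + b) + 24 = 24 + U + b)
58*Y(-27, g(C(5, 5), -5*(-5) + 3) - 1*7) = 58*(24 + ((-2 + (-5*(-5) + 3)) - 1*7) - 27) = 58*(24 + ((-2 + (25 + 3)) - 7) - 27) = 58*(24 + ((-2 + 28) - 7) - 27) = 58*(24 + (26 - 7) - 27) = 58*(24 + 19 - 27) = 58*16 = 928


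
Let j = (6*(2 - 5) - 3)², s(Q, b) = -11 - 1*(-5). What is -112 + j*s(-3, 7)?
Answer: -2758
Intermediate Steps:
s(Q, b) = -6 (s(Q, b) = -11 + 5 = -6)
j = 441 (j = (6*(-3) - 3)² = (-18 - 3)² = (-21)² = 441)
-112 + j*s(-3, 7) = -112 + 441*(-6) = -112 - 2646 = -2758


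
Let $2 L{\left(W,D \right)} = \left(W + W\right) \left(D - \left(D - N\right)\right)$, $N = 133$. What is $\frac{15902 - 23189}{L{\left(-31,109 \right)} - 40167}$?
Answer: $\frac{7287}{44290} \approx 0.16453$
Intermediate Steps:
$L{\left(W,D \right)} = 133 W$ ($L{\left(W,D \right)} = \frac{\left(W + W\right) \left(D - \left(-133 + D\right)\right)}{2} = \frac{2 W 133}{2} = \frac{266 W}{2} = 133 W$)
$\frac{15902 - 23189}{L{\left(-31,109 \right)} - 40167} = \frac{15902 - 23189}{133 \left(-31\right) - 40167} = - \frac{7287}{-4123 - 40167} = - \frac{7287}{-44290} = \left(-7287\right) \left(- \frac{1}{44290}\right) = \frac{7287}{44290}$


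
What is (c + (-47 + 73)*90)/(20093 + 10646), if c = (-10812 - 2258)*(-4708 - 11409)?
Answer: 210651530/30739 ≈ 6852.9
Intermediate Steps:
c = 210649190 (c = -13070*(-16117) = 210649190)
(c + (-47 + 73)*90)/(20093 + 10646) = (210649190 + (-47 + 73)*90)/(20093 + 10646) = (210649190 + 26*90)/30739 = (210649190 + 2340)*(1/30739) = 210651530*(1/30739) = 210651530/30739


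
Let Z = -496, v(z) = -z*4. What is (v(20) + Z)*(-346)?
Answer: 199296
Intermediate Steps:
v(z) = -4*z
(v(20) + Z)*(-346) = (-4*20 - 496)*(-346) = (-80 - 496)*(-346) = -576*(-346) = 199296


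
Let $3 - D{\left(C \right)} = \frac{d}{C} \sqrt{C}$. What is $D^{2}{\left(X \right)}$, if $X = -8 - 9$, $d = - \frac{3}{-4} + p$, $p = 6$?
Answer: $\frac{1719}{272} + \frac{81 i \sqrt{17}}{34} \approx 6.3199 + 9.8227 i$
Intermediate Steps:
$d = \frac{27}{4}$ ($d = - \frac{3}{-4} + 6 = - \frac{3 \left(-1\right)}{4} + 6 = \left(-1\right) \left(- \frac{3}{4}\right) + 6 = \frac{3}{4} + 6 = \frac{27}{4} \approx 6.75$)
$X = -17$ ($X = -8 - 9 = -17$)
$D{\left(C \right)} = 3 - \frac{27}{4 \sqrt{C}}$ ($D{\left(C \right)} = 3 - \frac{27}{4 C} \sqrt{C} = 3 - \frac{27}{4 \sqrt{C}}$)
$D^{2}{\left(X \right)} = \left(3 - \frac{27}{4 i \sqrt{17}}\right)^{2} = \left(3 - \frac{27 \left(- \frac{i \sqrt{17}}{17}\right)}{4}\right)^{2} = \left(3 + \frac{27 i \sqrt{17}}{68}\right)^{2}$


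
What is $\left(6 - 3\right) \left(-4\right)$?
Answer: $-12$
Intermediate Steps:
$\left(6 - 3\right) \left(-4\right) = 3 \left(-4\right) = -12$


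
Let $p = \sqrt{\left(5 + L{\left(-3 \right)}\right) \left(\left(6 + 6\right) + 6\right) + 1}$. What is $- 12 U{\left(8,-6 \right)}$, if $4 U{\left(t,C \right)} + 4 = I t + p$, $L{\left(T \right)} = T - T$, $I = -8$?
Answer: $204 - 3 \sqrt{91} \approx 175.38$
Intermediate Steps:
$L{\left(T \right)} = 0$
$p = \sqrt{91}$ ($p = \sqrt{\left(5 + 0\right) \left(\left(6 + 6\right) + 6\right) + 1} = \sqrt{5 \left(12 + 6\right) + 1} = \sqrt{5 \cdot 18 + 1} = \sqrt{90 + 1} = \sqrt{91} \approx 9.5394$)
$U{\left(t,C \right)} = -1 - 2 t + \frac{\sqrt{91}}{4}$ ($U{\left(t,C \right)} = -1 + \frac{- 8 t + \sqrt{91}}{4} = -1 + \frac{\sqrt{91} - 8 t}{4} = -1 - \left(2 t - \frac{\sqrt{91}}{4}\right) = -1 - 2 t + \frac{\sqrt{91}}{4}$)
$- 12 U{\left(8,-6 \right)} = - 12 \left(-1 - 16 + \frac{\sqrt{91}}{4}\right) = - 12 \left(-17 + \frac{\sqrt{91}}{4}\right) = 204 - 3 \sqrt{91}$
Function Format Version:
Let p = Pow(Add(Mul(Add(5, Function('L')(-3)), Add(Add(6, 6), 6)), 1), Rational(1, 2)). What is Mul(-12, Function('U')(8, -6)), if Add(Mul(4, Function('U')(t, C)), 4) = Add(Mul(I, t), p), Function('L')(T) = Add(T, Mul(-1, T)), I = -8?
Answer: Add(204, Mul(-3, Pow(91, Rational(1, 2)))) ≈ 175.38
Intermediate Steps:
Function('L')(T) = 0
p = Pow(91, Rational(1, 2)) (p = Pow(Add(Mul(Add(5, 0), Add(Add(6, 6), 6)), 1), Rational(1, 2)) = Pow(Add(Mul(5, Add(12, 6)), 1), Rational(1, 2)) = Pow(Add(Mul(5, 18), 1), Rational(1, 2)) = Pow(Add(90, 1), Rational(1, 2)) = Pow(91, Rational(1, 2)) ≈ 9.5394)
Function('U')(t, C) = Add(-1, Mul(-2, t), Mul(Rational(1, 4), Pow(91, Rational(1, 2)))) (Function('U')(t, C) = Add(-1, Mul(Rational(1, 4), Add(Mul(-8, t), Pow(91, Rational(1, 2))))) = Add(-1, Mul(Rational(1, 4), Add(Pow(91, Rational(1, 2)), Mul(-8, t)))) = Add(-1, Add(Mul(-2, t), Mul(Rational(1, 4), Pow(91, Rational(1, 2))))) = Add(-1, Mul(-2, t), Mul(Rational(1, 4), Pow(91, Rational(1, 2)))))
Mul(-12, Function('U')(8, -6)) = Mul(-12, Add(-1, Mul(-2, 8), Mul(Rational(1, 4), Pow(91, Rational(1, 2))))) = Mul(-12, Add(-1, -16, Mul(Rational(1, 4), Pow(91, Rational(1, 2))))) = Mul(-12, Add(-17, Mul(Rational(1, 4), Pow(91, Rational(1, 2))))) = Add(204, Mul(-3, Pow(91, Rational(1, 2))))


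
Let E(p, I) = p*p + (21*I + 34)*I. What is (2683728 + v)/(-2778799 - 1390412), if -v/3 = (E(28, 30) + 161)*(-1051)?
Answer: -22823691/1389737 ≈ -16.423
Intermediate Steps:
E(p, I) = p**2 + I*(34 + 21*I) (E(p, I) = p**2 + (34 + 21*I)*I = p**2 + I*(34 + 21*I))
v = 65787345 (v = -3*((28**2 + 21*30**2 + 34*30) + 161)*(-1051) = -3*((784 + 21*900 + 1020) + 161)*(-1051) = -3*((784 + 18900 + 1020) + 161)*(-1051) = -3*(20704 + 161)*(-1051) = -62595*(-1051) = -3*(-21929115) = 65787345)
(2683728 + v)/(-2778799 - 1390412) = (2683728 + 65787345)/(-2778799 - 1390412) = 68471073/(-4169211) = 68471073*(-1/4169211) = -22823691/1389737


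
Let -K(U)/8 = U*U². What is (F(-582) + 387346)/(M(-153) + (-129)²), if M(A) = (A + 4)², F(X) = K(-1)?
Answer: 193677/19421 ≈ 9.9725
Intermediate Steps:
K(U) = -8*U³ (K(U) = -8*U*U² = -8*U³)
F(X) = 8 (F(X) = -8*(-1)³ = -8*(-1) = 8)
M(A) = (4 + A)²
(F(-582) + 387346)/(M(-153) + (-129)²) = (8 + 387346)/((4 - 153)² + (-129)²) = 387354/((-149)² + 16641) = 387354/(22201 + 16641) = 387354/38842 = 387354*(1/38842) = 193677/19421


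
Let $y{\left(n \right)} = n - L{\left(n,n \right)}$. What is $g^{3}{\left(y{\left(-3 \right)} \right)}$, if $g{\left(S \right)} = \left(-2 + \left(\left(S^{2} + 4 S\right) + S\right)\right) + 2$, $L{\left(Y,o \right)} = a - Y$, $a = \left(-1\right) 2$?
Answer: $-64$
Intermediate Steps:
$a = -2$
$L{\left(Y,o \right)} = -2 - Y$
$y{\left(n \right)} = 2 + 2 n$ ($y{\left(n \right)} = n - \left(-2 - n\right) = n + \left(2 + n\right) = 2 + 2 n$)
$g{\left(S \right)} = S^{2} + 5 S$ ($g{\left(S \right)} = \left(-2 + \left(S^{2} + 5 S\right)\right) + 2 = \left(-2 + S^{2} + 5 S\right) + 2 = S^{2} + 5 S$)
$g^{3}{\left(y{\left(-3 \right)} \right)} = \left(\left(2 + 2 \left(-3\right)\right) \left(5 + \left(2 + 2 \left(-3\right)\right)\right)\right)^{3} = \left(\left(2 - 6\right) \left(5 + \left(2 - 6\right)\right)\right)^{3} = \left(- 4 \left(5 - 4\right)\right)^{3} = \left(\left(-4\right) 1\right)^{3} = \left(-4\right)^{3} = -64$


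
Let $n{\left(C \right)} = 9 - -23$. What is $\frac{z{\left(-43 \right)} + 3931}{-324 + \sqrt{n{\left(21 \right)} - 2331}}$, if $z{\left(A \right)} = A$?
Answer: $- \frac{1259712}{107275} - \frac{42768 i \sqrt{19}}{107275} \approx -11.743 - 1.7378 i$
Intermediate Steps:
$n{\left(C \right)} = 32$ ($n{\left(C \right)} = 9 + 23 = 32$)
$\frac{z{\left(-43 \right)} + 3931}{-324 + \sqrt{n{\left(21 \right)} - 2331}} = \frac{-43 + 3931}{-324 + \sqrt{32 - 2331}} = \frac{3888}{-324 + \sqrt{-2299}} = \frac{3888}{-324 + 11 i \sqrt{19}}$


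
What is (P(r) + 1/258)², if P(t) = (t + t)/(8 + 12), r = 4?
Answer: 271441/1664100 ≈ 0.16312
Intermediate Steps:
P(t) = t/10 (P(t) = (2*t)/20 = (2*t)*(1/20) = t/10)
(P(r) + 1/258)² = ((⅒)*4 + 1/258)² = (⅖ + 1/258)² = (521/1290)² = 271441/1664100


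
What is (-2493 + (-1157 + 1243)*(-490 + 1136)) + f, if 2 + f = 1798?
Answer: 54859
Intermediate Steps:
f = 1796 (f = -2 + 1798 = 1796)
(-2493 + (-1157 + 1243)*(-490 + 1136)) + f = (-2493 + (-1157 + 1243)*(-490 + 1136)) + 1796 = (-2493 + 86*646) + 1796 = (-2493 + 55556) + 1796 = 53063 + 1796 = 54859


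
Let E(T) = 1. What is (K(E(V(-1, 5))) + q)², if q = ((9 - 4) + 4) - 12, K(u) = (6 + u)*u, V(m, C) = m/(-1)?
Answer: 16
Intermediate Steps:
V(m, C) = -m (V(m, C) = m*(-1) = -m)
K(u) = u*(6 + u)
q = -3 (q = (5 + 4) - 12 = 9 - 12 = -3)
(K(E(V(-1, 5))) + q)² = (1*(6 + 1) - 3)² = (1*7 - 3)² = (7 - 3)² = 4² = 16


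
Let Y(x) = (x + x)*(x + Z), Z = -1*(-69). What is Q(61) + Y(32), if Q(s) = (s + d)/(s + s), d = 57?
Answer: 394363/61 ≈ 6465.0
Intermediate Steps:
Z = 69
Q(s) = (57 + s)/(2*s) (Q(s) = (s + 57)/(s + s) = (57 + s)/((2*s)) = (57 + s)*(1/(2*s)) = (57 + s)/(2*s))
Y(x) = 2*x*(69 + x) (Y(x) = (x + x)*(x + 69) = (2*x)*(69 + x) = 2*x*(69 + x))
Q(61) + Y(32) = (½)*(57 + 61)/61 + 2*32*(69 + 32) = (½)*(1/61)*118 + 2*32*101 = 59/61 + 6464 = 394363/61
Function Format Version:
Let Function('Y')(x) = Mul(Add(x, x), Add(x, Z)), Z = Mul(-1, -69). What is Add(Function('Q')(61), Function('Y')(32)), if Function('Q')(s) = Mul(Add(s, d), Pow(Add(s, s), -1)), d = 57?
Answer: Rational(394363, 61) ≈ 6465.0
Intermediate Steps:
Z = 69
Function('Q')(s) = Mul(Rational(1, 2), Pow(s, -1), Add(57, s)) (Function('Q')(s) = Mul(Add(s, 57), Pow(Add(s, s), -1)) = Mul(Add(57, s), Pow(Mul(2, s), -1)) = Mul(Add(57, s), Mul(Rational(1, 2), Pow(s, -1))) = Mul(Rational(1, 2), Pow(s, -1), Add(57, s)))
Function('Y')(x) = Mul(2, x, Add(69, x)) (Function('Y')(x) = Mul(Add(x, x), Add(x, 69)) = Mul(Mul(2, x), Add(69, x)) = Mul(2, x, Add(69, x)))
Add(Function('Q')(61), Function('Y')(32)) = Add(Mul(Rational(1, 2), Pow(61, -1), Add(57, 61)), Mul(2, 32, Add(69, 32))) = Add(Mul(Rational(1, 2), Rational(1, 61), 118), Mul(2, 32, 101)) = Add(Rational(59, 61), 6464) = Rational(394363, 61)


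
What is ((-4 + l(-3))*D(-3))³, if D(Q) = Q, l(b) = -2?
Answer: 5832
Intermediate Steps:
((-4 + l(-3))*D(-3))³ = ((-4 - 2)*(-3))³ = (-6*(-3))³ = 18³ = 5832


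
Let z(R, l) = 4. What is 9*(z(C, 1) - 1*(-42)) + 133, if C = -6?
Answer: 547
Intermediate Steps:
9*(z(C, 1) - 1*(-42)) + 133 = 9*(4 - 1*(-42)) + 133 = 9*(4 + 42) + 133 = 9*46 + 133 = 414 + 133 = 547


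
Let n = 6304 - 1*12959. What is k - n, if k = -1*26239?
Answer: -19584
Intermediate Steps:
k = -26239
n = -6655 (n = 6304 - 12959 = -6655)
k - n = -26239 - 1*(-6655) = -26239 + 6655 = -19584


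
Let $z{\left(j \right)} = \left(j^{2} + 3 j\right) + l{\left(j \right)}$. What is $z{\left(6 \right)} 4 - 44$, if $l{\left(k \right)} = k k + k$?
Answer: $340$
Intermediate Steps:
$l{\left(k \right)} = k + k^{2}$ ($l{\left(k \right)} = k^{2} + k = k + k^{2}$)
$z{\left(j \right)} = j^{2} + 3 j + j \left(1 + j\right)$ ($z{\left(j \right)} = \left(j^{2} + 3 j\right) + j \left(1 + j\right) = j^{2} + 3 j + j \left(1 + j\right)$)
$z{\left(6 \right)} 4 - 44 = 2 \cdot 6 \left(2 + 6\right) 4 - 44 = 2 \cdot 6 \cdot 8 \cdot 4 - 44 = 96 \cdot 4 - 44 = 384 - 44 = 340$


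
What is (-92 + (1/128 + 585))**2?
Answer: 3982241025/16384 ≈ 2.4306e+5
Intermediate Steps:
(-92 + (1/128 + 585))**2 = (-92 + 74881/128)**2 = (63105/128)**2 = 3982241025/16384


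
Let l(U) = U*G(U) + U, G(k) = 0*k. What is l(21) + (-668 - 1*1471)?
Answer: -2118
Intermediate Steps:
G(k) = 0
l(U) = U (l(U) = U*0 + U = 0 + U = U)
l(21) + (-668 - 1*1471) = 21 + (-668 - 1*1471) = 21 + (-668 - 1471) = 21 - 2139 = -2118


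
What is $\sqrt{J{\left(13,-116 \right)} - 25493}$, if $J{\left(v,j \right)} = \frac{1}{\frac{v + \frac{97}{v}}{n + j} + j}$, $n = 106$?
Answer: $\frac{3 i \sqrt{166766562638}}{7673} \approx 159.67 i$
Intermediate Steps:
$J{\left(v,j \right)} = \frac{1}{j + \frac{v + \frac{97}{v}}{106 + j}}$ ($J{\left(v,j \right)} = \frac{1}{\frac{v + \frac{97}{v}}{106 + j} + j} = \frac{1}{j + \frac{v + \frac{97}{v}}{106 + j}}$)
$\sqrt{J{\left(13,-116 \right)} - 25493} = \sqrt{\frac{13 \left(106 - 116\right)}{97 + 13^{2} + 13 \left(-116\right)^{2} + 106 \left(-116\right) 13} - 25493} = \sqrt{13 \frac{1}{97 + 169 + 13 \cdot 13456 - 159848} \left(-10\right) - 25493} = \sqrt{13 \frac{1}{97 + 169 + 174928 - 159848} \left(-10\right) - 25493} = \sqrt{13 \cdot \frac{1}{15346} \left(-10\right) - 25493} = \sqrt{- \frac{65}{7673} - 25493} = \sqrt{- \frac{195607854}{7673}} = \frac{3 i \sqrt{166766562638}}{7673}$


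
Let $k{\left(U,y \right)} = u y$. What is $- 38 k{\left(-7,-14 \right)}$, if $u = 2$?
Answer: $1064$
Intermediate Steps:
$k{\left(U,y \right)} = 2 y$
$- 38 k{\left(-7,-14 \right)} = - 38 \cdot 2 \left(-14\right) = \left(-38\right) \left(-28\right) = 1064$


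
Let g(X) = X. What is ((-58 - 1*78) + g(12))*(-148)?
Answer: 18352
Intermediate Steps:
((-58 - 1*78) + g(12))*(-148) = ((-58 - 1*78) + 12)*(-148) = ((-58 - 78) + 12)*(-148) = (-136 + 12)*(-148) = -124*(-148) = 18352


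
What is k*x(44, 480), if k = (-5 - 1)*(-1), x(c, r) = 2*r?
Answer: 5760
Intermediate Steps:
k = 6 (k = -6*(-1) = 6)
k*x(44, 480) = 6*(2*480) = 6*960 = 5760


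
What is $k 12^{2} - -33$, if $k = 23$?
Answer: $3345$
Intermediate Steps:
$k 12^{2} - -33 = 23 \cdot 12^{2} - -33 = 23 \cdot 144 + \left(-42 + 75\right) = 3312 + 33 = 3345$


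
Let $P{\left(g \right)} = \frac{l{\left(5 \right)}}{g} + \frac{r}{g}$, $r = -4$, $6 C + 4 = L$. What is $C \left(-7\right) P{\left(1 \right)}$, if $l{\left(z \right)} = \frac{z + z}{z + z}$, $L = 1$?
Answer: $- \frac{21}{2} \approx -10.5$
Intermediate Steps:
$C = - \frac{1}{2}$ ($C = - \frac{2}{3} + \frac{1}{6} \cdot 1 = - \frac{2}{3} + \frac{1}{6} = - \frac{1}{2} \approx -0.5$)
$l{\left(z \right)} = 1$ ($l{\left(z \right)} = \frac{2 z}{2 z} = 2 z \frac{1}{2 z} = 1$)
$P{\left(g \right)} = - \frac{3}{g}$ ($P{\left(g \right)} = 1 \frac{1}{g} - \frac{4}{g} = \frac{1}{g} - \frac{4}{g} = - \frac{3}{g}$)
$C \left(-7\right) P{\left(1 \right)} = \left(- \frac{1}{2}\right) \left(-7\right) \left(- \frac{3}{1}\right) = \frac{7 \left(\left(-3\right) 1\right)}{2} = \frac{7}{2} \left(-3\right) = - \frac{21}{2}$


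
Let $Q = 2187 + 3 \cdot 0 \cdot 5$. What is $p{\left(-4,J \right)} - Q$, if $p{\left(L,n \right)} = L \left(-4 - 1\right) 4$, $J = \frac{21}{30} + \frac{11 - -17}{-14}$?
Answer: $-2107$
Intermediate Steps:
$J = - \frac{13}{10}$ ($J = 21 \cdot \frac{1}{30} + \left(11 + 17\right) \left(- \frac{1}{14}\right) = \frac{7}{10} + 28 \left(- \frac{1}{14}\right) = \frac{7}{10} - 2 = - \frac{13}{10} \approx -1.3$)
$p{\left(L,n \right)} = - 20 L$ ($p{\left(L,n \right)} = L \left(\left(-5\right) 4\right) = L \left(-20\right) = - 20 L$)
$Q = 2187$ ($Q = 2187 + 0 \cdot 5 = 2187 + 0 = 2187$)
$p{\left(-4,J \right)} - Q = \left(-20\right) \left(-4\right) - 2187 = 80 - 2187 = -2107$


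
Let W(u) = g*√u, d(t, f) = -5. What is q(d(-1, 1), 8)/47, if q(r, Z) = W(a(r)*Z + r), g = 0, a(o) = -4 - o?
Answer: 0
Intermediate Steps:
W(u) = 0 (W(u) = 0*√u = 0)
q(r, Z) = 0
q(d(-1, 1), 8)/47 = 0/47 = 0*(1/47) = 0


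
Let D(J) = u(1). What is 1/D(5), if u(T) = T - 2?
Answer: -1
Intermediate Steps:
u(T) = -2 + T
D(J) = -1 (D(J) = -2 + 1 = -1)
1/D(5) = 1/(-1) = -1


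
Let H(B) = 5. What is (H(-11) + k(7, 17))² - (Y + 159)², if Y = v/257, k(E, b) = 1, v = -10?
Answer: -1666589845/66049 ≈ -25233.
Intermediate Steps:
Y = -10/257 ≈ -0.038911
(H(-11) + k(7, 17))² - (Y + 159)² = (5 + 1)² - (-10/257 + 159)² = 6² - (40853/257)² = 36 - 1*1668967609/66049 = 36 - 1668967609/66049 = -1666589845/66049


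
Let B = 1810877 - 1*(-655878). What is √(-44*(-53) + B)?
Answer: 3*√274343 ≈ 1571.3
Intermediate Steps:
B = 2466755 (B = 1810877 + 655878 = 2466755)
√(-44*(-53) + B) = √(-44*(-53) + 2466755) = √(2332 + 2466755) = √2469087 = 3*√274343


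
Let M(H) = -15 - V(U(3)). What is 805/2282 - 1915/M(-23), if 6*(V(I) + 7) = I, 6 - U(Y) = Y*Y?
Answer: 250061/978 ≈ 255.69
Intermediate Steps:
U(Y) = 6 - Y² (U(Y) = 6 - Y*Y = 6 - Y²)
V(I) = -7 + I/6
M(H) = -15/2 (M(H) = -15 - (-7 + (6 - 1*3²)/6) = -15 - (-7 + (6 - 1*9)/6) = -15 - (-7 + (6 - 9)/6) = -15 - (-7 + (⅙)*(-3)) = -15 - (-7 - ½) = -15 - 1*(-15/2) = -15 + 15/2 = -15/2)
805/2282 - 1915/M(-23) = 805/2282 - 1915/(-15/2) = 805*(1/2282) - 1915*(-2/15) = 115/326 + 766/3 = 250061/978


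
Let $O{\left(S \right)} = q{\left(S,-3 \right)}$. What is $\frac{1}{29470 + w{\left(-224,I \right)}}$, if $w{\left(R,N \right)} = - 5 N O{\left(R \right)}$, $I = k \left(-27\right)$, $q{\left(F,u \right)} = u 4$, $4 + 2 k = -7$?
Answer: $\frac{1}{38380} \approx 2.6055 \cdot 10^{-5}$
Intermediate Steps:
$k = - \frac{11}{2}$ ($k = -2 + \frac{1}{2} \left(-7\right) = -2 - \frac{7}{2} = - \frac{11}{2} \approx -5.5$)
$q{\left(F,u \right)} = 4 u$
$O{\left(S \right)} = -12$ ($O{\left(S \right)} = 4 \left(-3\right) = -12$)
$I = \frac{297}{2}$ ($I = \left(- \frac{11}{2}\right) \left(-27\right) = \frac{297}{2} \approx 148.5$)
$w{\left(R,N \right)} = 60 N$ ($w{\left(R,N \right)} = - 5 N \left(-12\right) = 60 N$)
$\frac{1}{29470 + w{\left(-224,I \right)}} = \frac{1}{29470 + 60 \cdot \frac{297}{2}} = \frac{1}{29470 + 8910} = \frac{1}{38380}$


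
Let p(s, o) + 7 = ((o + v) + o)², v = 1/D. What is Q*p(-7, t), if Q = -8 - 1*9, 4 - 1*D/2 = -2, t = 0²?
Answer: 17119/144 ≈ 118.88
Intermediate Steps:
t = 0
D = 12 (D = 8 - 2*(-2) = 8 + 4 = 12)
v = 1/12 ≈ 0.083333
Q = -17 (Q = -8 - 9 = -17)
p(s, o) = -7 + (1/12 + 2*o)² (p(s, o) = -7 + ((o + 1/12) + o)² = -7 + ((1/12 + o) + o)² = -7 + (1/12 + 2*o)²)
Q*p(-7, t) = -17*(-7 + (1 + 24*0)²/144) = -17*(-7 + (1 + 0)²/144) = -17*(-7 + (1/144)*1²) = -17*(-7 + (1/144)*1) = -17*(-7 + 1/144) = -17*(-1007/144) = 17119/144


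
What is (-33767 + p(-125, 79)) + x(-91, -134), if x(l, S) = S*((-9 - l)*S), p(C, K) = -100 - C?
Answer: 1438650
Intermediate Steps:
x(l, S) = S**2*(-9 - l) (x(l, S) = S*(S*(-9 - l)) = S**2*(-9 - l))
(-33767 + p(-125, 79)) + x(-91, -134) = (-33767 + (-100 - 1*(-125))) + (-134)**2*(-9 - 1*(-91)) = (-33767 + (-100 + 125)) + 17956*(-9 + 91) = (-33767 + 25) + 17956*82 = -33742 + 1472392 = 1438650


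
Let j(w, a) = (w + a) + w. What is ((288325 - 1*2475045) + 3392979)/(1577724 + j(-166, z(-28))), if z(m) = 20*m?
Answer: 1206259/1576832 ≈ 0.76499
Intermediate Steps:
j(w, a) = a + 2*w (j(w, a) = (a + w) + w = a + 2*w)
((288325 - 1*2475045) + 3392979)/(1577724 + j(-166, z(-28))) = ((288325 - 1*2475045) + 3392979)/(1577724 + (20*(-28) + 2*(-166))) = ((288325 - 2475045) + 3392979)/(1577724 + (-560 - 332)) = (-2186720 + 3392979)/(1577724 - 892) = 1206259/1576832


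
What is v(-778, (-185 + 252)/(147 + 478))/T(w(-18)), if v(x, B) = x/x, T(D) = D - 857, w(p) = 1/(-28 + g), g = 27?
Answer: -1/858 ≈ -0.0011655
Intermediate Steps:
w(p) = -1 (w(p) = 1/(-28 + 27) = 1/(-1) = -1)
T(D) = -857 + D
v(x, B) = 1
v(-778, (-185 + 252)/(147 + 478))/T(w(-18)) = 1/(-857 - 1) = 1/(-858) = 1*(-1/858) = -1/858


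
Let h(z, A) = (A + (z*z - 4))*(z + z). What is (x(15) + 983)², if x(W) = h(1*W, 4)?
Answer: 59799289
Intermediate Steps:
h(z, A) = 2*z*(-4 + A + z²) (h(z, A) = (A + (z² - 4))*(2*z) = (A + (-4 + z²))*(2*z) = (-4 + A + z²)*(2*z) = 2*z*(-4 + A + z²))
x(W) = 2*W³ (x(W) = 2*(1*W)*(-4 + 4 + (1*W)²) = 2*W*(-4 + 4 + W²) = 2*W*W² = 2*W³)
(x(15) + 983)² = (2*15³ + 983)² = (2*3375 + 983)² = (6750 + 983)² = 7733² = 59799289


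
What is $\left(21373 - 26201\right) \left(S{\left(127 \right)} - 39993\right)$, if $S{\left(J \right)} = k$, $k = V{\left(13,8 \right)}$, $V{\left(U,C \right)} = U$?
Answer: $193023440$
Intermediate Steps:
$k = 13$
$S{\left(J \right)} = 13$
$\left(21373 - 26201\right) \left(S{\left(127 \right)} - 39993\right) = \left(21373 - 26201\right) \left(13 - 39993\right) = \left(-4828\right) \left(-39980\right) = 193023440$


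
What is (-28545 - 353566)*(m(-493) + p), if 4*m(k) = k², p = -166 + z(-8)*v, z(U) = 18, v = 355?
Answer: -102384731895/4 ≈ -2.5596e+10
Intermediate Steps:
p = 6224 (p = -166 + 18*355 = -166 + 6390 = 6224)
m(k) = k²/4
(-28545 - 353566)*(m(-493) + p) = (-28545 - 353566)*((¼)*(-493)² + 6224) = -382111*((¼)*243049 + 6224) = -382111*(243049/4 + 6224) = -382111*267945/4 = -102384731895/4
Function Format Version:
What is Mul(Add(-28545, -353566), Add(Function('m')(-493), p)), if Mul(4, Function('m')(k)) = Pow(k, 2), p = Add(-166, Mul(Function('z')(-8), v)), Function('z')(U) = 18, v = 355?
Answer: Rational(-102384731895, 4) ≈ -2.5596e+10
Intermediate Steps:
p = 6224 (p = Add(-166, Mul(18, 355)) = Add(-166, 6390) = 6224)
Function('m')(k) = Mul(Rational(1, 4), Pow(k, 2))
Mul(Add(-28545, -353566), Add(Function('m')(-493), p)) = Mul(Add(-28545, -353566), Add(Mul(Rational(1, 4), Pow(-493, 2)), 6224)) = Mul(-382111, Add(Mul(Rational(1, 4), 243049), 6224)) = Mul(-382111, Add(Rational(243049, 4), 6224)) = Mul(-382111, Rational(267945, 4)) = Rational(-102384731895, 4)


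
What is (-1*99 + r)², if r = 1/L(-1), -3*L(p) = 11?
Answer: 1192464/121 ≈ 9855.1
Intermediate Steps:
L(p) = -11/3 (L(p) = -⅓*11 = -11/3)
r = -3/11 (r = 1/(-11/3) = -3/11 ≈ -0.27273)
(-1*99 + r)² = (-1*99 - 3/11)² = (-99 - 3/11)² = (-1092/11)² = 1192464/121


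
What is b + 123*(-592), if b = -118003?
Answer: -190819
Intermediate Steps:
b + 123*(-592) = -118003 + 123*(-592) = -118003 - 72816 = -190819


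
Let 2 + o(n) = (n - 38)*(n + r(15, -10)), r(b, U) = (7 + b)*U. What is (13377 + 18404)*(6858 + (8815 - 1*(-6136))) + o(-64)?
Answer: 693140795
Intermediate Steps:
r(b, U) = U*(7 + b)
o(n) = -2 + (-220 + n)*(-38 + n) (o(n) = -2 + (n - 38)*(n - 10*(7 + 15)) = -2 + (-38 + n)*(n - 10*22) = -2 + (-38 + n)*(n - 220) = -2 + (-38 + n)*(-220 + n) = -2 + (-220 + n)*(-38 + n))
(13377 + 18404)*(6858 + (8815 - 1*(-6136))) + o(-64) = (13377 + 18404)*(6858 + (8815 - 1*(-6136))) + (8358 + (-64)² - 258*(-64)) = 31781*(6858 + (8815 + 6136)) + (8358 + 4096 + 16512) = 31781*(6858 + 14951) + 28966 = 31781*21809 + 28966 = 693111829 + 28966 = 693140795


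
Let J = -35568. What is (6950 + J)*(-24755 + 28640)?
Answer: -111180930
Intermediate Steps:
(6950 + J)*(-24755 + 28640) = (6950 - 35568)*(-24755 + 28640) = -28618*3885 = -111180930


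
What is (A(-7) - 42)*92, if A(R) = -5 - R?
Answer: -3680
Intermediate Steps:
(A(-7) - 42)*92 = ((-5 - 1*(-7)) - 42)*92 = ((-5 + 7) - 42)*92 = (2 - 42)*92 = -40*92 = -3680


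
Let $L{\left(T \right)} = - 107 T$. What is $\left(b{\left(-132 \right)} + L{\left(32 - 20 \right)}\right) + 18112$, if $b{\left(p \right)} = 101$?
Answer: $16929$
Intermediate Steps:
$\left(b{\left(-132 \right)} + L{\left(32 - 20 \right)}\right) + 18112 = \left(101 - 107 \left(32 - 20\right)\right) + 18112 = \left(101 - 1284\right) + 18112 = -1183 + 18112 = 16929$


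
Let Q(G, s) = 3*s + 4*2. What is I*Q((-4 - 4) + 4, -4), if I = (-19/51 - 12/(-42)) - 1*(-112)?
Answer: -159812/357 ≈ -447.65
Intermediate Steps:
Q(G, s) = 8 + 3*s (Q(G, s) = 3*s + 8 = 8 + 3*s)
I = 39953/357 (I = (-19*1/51 - 12*(-1/42)) + 112 = (-19/51 + 2/7) + 112 = -31/357 + 112 = 39953/357 ≈ 111.91)
I*Q((-4 - 4) + 4, -4) = 39953*(8 + 3*(-4))/357 = 39953*(8 - 12)/357 = (39953/357)*(-4) = -159812/357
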